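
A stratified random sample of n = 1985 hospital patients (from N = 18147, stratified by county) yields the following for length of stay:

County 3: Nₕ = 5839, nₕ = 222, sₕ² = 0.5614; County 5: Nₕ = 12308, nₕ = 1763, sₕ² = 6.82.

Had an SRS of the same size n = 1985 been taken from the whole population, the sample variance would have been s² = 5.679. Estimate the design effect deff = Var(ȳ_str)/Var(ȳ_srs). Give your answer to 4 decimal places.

Var(ȳ_str) = Σ Wₕ²(1−fₕ)sₕ²/nₕ with Wₕ = Nₕ/18147:
  County 3: (5839/18147)²·(1−222/5839)·0.5614/222 = 2.518562 × 10^-4
  County 5: (12308/18147)²·(1−1763/12308)·6.82/1763 = 0.0015246019
  → Var(ȳ_str) = 0.0017764581.
Var(ȳ_srs) = (1 − 1985/18147)·5.679/1985 = 0.0025480129.
deff = 0.0017764581 / 0.0025480129 = 0.6972.

0.6972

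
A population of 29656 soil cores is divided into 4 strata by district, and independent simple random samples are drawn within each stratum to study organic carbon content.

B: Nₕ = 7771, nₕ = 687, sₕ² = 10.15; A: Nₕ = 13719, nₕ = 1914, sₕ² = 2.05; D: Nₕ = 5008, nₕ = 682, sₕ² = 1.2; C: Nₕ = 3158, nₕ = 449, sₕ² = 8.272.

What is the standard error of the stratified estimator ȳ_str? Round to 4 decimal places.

0.0367

Var(ȳ_str) = Σₕ Wₕ²(1 − fₕ)sₕ²/nₕ with Wₕ = Nₕ/N, N = 29656.
B: Wₕ = 0.26203804; term = 0.26203804²·(1 − 0.08840561)·10.15/687 = 9.2478254 × 10^-4.
A: Wₕ = 0.46260453; term = 0.46260453²·(1 − 0.13951454)·2.05/1914 = 1.9723102 × 10^-4.
D: Wₕ = 0.16886971; term = 0.16886971²·(1 − 0.13618211)·1.2/682 = 4.3343359 × 10^-5.
C: Wₕ = 0.10648773; term = 0.10648773²·(1 − 0.14217859)·8.272/449 = 1.7920915 × 10^-4.
Sum = 0.0013445661.
SE = √(0.0013445661) = 0.0367.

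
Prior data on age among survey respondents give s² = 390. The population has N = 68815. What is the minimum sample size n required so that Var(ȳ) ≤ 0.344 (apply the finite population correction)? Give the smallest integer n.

1116

Without fpc, n₀ = s²/D = 390/0.344 = 1133.7209.
With fpc, (1 − n/N)·s²/n ≤ D requires n ≥ n₀/(1 + n₀/N) = 1133.7209/(1 + 1133.7209/68815) = 1115.3457.
Rounding up, n = 1116.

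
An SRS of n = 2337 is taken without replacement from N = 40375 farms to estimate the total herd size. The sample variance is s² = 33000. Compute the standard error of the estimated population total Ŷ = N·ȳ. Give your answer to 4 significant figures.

147300

Var(Ŷ) = N²·Var(ȳ) = N²·(1 − n/N)·s²/n.
f = 2337/40375 = 0.05788235; Var(ȳ) = 0.94211765·33000/2337 = 13.30333.
Var(Ŷ) = 40375² · 13.30333 = 2.1686299 × 10^10.
SE(Ŷ) = √(2.1686299 × 10^10) = 147300.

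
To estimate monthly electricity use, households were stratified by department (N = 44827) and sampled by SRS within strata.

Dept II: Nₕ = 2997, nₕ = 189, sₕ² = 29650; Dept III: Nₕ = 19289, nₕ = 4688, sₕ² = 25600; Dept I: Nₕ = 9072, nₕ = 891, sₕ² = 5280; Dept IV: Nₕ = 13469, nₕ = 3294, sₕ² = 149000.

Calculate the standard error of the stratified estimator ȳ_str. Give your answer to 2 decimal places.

2.17

Var(ȳ_str) = Σₕ Wₕ²(1 − fₕ)sₕ²/nₕ with Wₕ = Nₕ/N, N = 44827.
Dept II: Wₕ = 0.06685703; term = 0.06685703²·(1 − 0.06306306)·29650/189 = 0.65700306.
Dept III: Wₕ = 0.43029870; term = 0.43029870²·(1 − 0.24304007)·25600/4688 = 0.76535923.
Dept I: Wₕ = 0.20237803; term = 0.20237803²·(1 − 0.09821429)·5280/891 = 0.21887003.
Dept IV: Wₕ = 0.30046624; term = 0.30046624²·(1 − 0.24456159)·149000/3294 = 3.0849853.
Sum = 4.7262176.
SE = √(4.7262176) = 2.17.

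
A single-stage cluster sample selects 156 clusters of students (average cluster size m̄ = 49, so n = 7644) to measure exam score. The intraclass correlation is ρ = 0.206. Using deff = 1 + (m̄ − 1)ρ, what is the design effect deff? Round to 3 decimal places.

10.888

deff = 1 + (49 − 1)·0.206 = 1 + 9.888 = 10.888.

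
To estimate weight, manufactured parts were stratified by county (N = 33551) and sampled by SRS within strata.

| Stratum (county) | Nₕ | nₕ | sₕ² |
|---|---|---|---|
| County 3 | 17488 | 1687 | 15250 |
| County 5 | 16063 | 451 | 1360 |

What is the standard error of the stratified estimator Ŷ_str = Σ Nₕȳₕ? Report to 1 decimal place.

Var(Ŷ_str) = Σₕ Nₕ²(1 − fₕ)sₕ²/nₕ.
County 3: 17488²·(1 − 1687/17488)·15250/1687 = 2.4979255 × 10^9.
County 5: 16063²·(1 − 451/16063)·1360/451 = 7.5621897 × 10^8.
Sum = 3.2541445 × 10^9.
SE = √(3.2541445 × 10^9) = 57045.1.

57045.1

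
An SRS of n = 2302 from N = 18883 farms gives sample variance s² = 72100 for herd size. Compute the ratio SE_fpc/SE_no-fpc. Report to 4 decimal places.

0.9371

f = n/N = 2302/18883 = 0.12190860.
SE_no-fpc = √(s²/n) = 5.5964802; SE_fpc = √((1−f)s²/n) = 5.2442675.
Ratio = √(1−f) = 0.93706532.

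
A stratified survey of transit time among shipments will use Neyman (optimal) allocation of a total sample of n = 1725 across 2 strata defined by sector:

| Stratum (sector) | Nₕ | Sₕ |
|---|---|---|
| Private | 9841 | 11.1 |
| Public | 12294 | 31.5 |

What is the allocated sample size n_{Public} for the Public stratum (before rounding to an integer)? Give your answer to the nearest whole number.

Neyman allocation: nₕ = n·NₕSₕ / Σⱼ NⱼSⱼ.
Σ NⱼSⱼ = 9841·11.1 + 12294·31.5 = 496496.1.
n_{Public} = 1725·12294·31.5 / 496496.1 = 1345.

1345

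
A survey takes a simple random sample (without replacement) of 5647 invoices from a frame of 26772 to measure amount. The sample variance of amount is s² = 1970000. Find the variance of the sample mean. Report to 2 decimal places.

Under SRS without replacement, Var(ȳ) = (1 − f)·s²/n with f = n/N = 5647/26772 = 0.21092933.
Var(ȳ) = (1 − 0.21092933)·1970000/5647 = 0.78907067·348.8578 = 275.27346.

275.27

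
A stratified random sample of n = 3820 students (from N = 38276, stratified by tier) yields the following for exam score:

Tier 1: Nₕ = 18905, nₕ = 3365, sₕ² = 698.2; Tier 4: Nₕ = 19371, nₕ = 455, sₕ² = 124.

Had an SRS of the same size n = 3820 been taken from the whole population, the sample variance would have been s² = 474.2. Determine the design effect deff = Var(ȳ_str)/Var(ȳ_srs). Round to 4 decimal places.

Var(ȳ_str) = Σ Wₕ²(1−fₕ)sₕ²/nₕ with Wₕ = Nₕ/38276:
  Tier 1: (18905/38276)²·(1−3365/18905)·698.2/3365 = 0.041607285
  Tier 4: (19371/38276)²·(1−455/19371)·124/455 = 0.068161406
  → Var(ȳ_str) = 0.10976869.
Var(ȳ_srs) = (1 − 3820/38276)·474.2/3820 = 0.11174716.
deff = 0.10976869 / 0.11174716 = 0.9823.

0.9823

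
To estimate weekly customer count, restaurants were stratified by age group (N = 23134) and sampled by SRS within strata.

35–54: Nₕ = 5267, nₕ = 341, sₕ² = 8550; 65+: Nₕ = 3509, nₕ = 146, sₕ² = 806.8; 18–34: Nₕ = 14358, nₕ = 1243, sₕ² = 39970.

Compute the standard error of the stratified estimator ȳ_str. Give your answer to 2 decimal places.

3.56

Var(ȳ_str) = Σₕ Wₕ²(1 − fₕ)sₕ²/nₕ with Wₕ = Nₕ/N, N = 23134.
35–54: Wₕ = 0.22767355; term = 0.22767355²·(1 − 0.06474274)·8550/341 = 1.2155365.
65+: Wₕ = 0.15168151; term = 0.15168151²·(1 − 0.04160730)·806.8/146 = 0.12184895.
18–34: Wₕ = 0.62064494; term = 0.62064494²·(1 − 0.08657195)·39970/1243 = 11.314199.
Sum = 12.651584.
SE = √(12.651584) = 3.56.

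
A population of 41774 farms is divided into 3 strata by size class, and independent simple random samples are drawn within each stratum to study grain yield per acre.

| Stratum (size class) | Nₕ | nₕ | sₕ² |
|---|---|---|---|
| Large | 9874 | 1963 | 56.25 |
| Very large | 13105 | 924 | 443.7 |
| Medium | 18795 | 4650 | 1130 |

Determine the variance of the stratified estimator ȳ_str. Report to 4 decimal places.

Var(ȳ_str) = Σₕ Wₕ²(1 − fₕ)sₕ²/nₕ with Wₕ = Nₕ/N, N = 41774.
Large: Wₕ = 0.23636712; term = 0.23636712²·(1 − 0.19880494)·56.25/1963 = 0.001282669.
Very large: Wₕ = 0.31371188; term = 0.31371188²·(1 − 0.07050744)·443.7/924 = 0.043926369.
Medium: Wₕ = 0.44992100; term = 0.44992100²·(1 − 0.24740623)·1130/4650 = 0.037021895.
Sum = 0.082230933.

0.0822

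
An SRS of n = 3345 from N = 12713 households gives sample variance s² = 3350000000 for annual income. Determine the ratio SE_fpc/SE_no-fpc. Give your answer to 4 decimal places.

f = n/N = 3345/12713 = 0.26311649.
SE_no-fpc = √(s²/n) = 1000.7471; SE_fpc = √((1−f)s²/n) = 859.06052.
Ratio = √(1−f) = 0.85841919.

0.8584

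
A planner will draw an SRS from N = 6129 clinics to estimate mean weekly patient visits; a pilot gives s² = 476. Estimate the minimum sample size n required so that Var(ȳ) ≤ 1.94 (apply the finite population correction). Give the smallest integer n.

Without fpc, n₀ = s²/D = 476/1.94 = 245.3608.
With fpc, (1 − n/N)·s²/n ≤ D requires n ≥ n₀/(1 + n₀/N) = 245.3608/(1 + 245.3608/6129) = 235.9164.
Rounding up, n = 236.

236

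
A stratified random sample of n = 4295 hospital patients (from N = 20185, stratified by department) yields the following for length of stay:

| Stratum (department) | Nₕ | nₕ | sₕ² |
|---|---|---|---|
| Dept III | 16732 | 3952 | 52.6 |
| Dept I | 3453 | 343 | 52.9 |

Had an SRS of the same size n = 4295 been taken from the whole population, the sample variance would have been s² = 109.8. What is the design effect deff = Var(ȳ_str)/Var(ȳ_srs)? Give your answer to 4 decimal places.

0.5491

Var(ȳ_str) = Σ Wₕ²(1−fₕ)sₕ²/nₕ with Wₕ = Nₕ/20185:
  Dept III: (16732/20185)²·(1−3952/16732)·52.6/3952 = 0.0069853796
  Dept I: (3453/20185)²·(1−343/3453)·52.9/343 = 0.0040650043
  → Var(ȳ_str) = 0.011050384.
Var(ȳ_srs) = (1 − 4295/20185)·109.8/4295 = 0.020124927.
deff = 0.011050384 / 0.020124927 = 0.5491.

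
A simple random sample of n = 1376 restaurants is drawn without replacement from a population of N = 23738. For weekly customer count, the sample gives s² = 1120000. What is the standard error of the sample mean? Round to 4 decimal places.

Under SRS without replacement, Var(ȳ) = (1 − f)·s²/n with f = n/N = 1376/23738 = 0.05796613.
Var(ȳ) = (1 − 0.05796613)·1120000/1376 = 0.94203387·813.95349 = 766.77175.
SE(ȳ) = √(766.77175) = 27.6906.

27.6906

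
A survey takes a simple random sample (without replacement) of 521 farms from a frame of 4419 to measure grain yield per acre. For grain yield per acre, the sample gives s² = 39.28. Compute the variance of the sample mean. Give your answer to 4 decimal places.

0.0665

Under SRS without replacement, Var(ȳ) = (1 − f)·s²/n with f = n/N = 521/4419 = 0.11789998.
Var(ȳ) = (1 − 0.11789998)·39.28/521 = 0.88210002·0.075393474 = 0.066504585.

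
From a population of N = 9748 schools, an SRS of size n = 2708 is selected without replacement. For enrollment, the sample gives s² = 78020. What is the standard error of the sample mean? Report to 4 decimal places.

Under SRS without replacement, Var(ȳ) = (1 − f)·s²/n with f = n/N = 2708/9748 = 0.27780057.
Var(ȳ) = (1 − 0.27780057)·78020/2708 = 0.72219943·28.810931 = 20.807238.
SE(ȳ) = √(20.807238) = 4.5615.

4.5615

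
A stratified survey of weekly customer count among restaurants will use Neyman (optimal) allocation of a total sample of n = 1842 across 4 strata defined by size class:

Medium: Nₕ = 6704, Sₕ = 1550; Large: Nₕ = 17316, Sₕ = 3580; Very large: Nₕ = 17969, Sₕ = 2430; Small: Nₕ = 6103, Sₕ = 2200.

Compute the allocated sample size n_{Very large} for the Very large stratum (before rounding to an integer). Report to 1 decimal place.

Neyman allocation: nₕ = n·NₕSₕ / Σⱼ NⱼSⱼ.
Σ NⱼSⱼ = 6704·1550 + 17316·3580 + 17969·2430 + 6103·2200 = 1.2947375 × 10^8.
n_{Very large} = 1842·17969·2430 / (1.2947375 × 10^8) = 621.2.

621.2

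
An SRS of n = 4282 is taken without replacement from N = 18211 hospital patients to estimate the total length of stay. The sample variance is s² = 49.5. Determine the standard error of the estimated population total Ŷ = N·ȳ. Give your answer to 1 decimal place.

1712.4

Var(Ŷ) = N²·Var(ȳ) = N²·(1 − n/N)·s²/n.
f = 4282/18211 = 0.23513261; Var(ȳ) = 0.76486739·49.5/4282 = 0.0088418813.
Var(Ŷ) = 18211² · 0.0088418813 = 2.9323261 × 10^6.
SE(Ŷ) = √(2.9323261 × 10^6) = 1712.4.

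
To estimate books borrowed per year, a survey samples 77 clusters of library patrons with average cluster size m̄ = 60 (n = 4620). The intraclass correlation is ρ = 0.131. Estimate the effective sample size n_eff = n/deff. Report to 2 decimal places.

529.27

deff = 1 + (60 − 1)·0.131 = 1 + 7.729 = 8.729.
n_eff = 4620 / 8.729 = 529.27.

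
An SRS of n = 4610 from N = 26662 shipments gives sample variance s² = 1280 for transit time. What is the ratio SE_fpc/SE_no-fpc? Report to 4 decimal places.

f = n/N = 4610/26662 = 0.17290526.
SE_no-fpc = √(s²/n) = 0.52693194; SE_fpc = √((1−f)s²/n) = 0.47921693.
Ratio = √(1−f) = 0.90944749.

0.9094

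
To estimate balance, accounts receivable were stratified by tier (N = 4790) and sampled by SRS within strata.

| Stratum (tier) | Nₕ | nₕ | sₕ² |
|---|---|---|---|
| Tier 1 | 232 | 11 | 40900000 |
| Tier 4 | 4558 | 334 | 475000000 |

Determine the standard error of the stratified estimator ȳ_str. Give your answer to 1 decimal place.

1096.2

Var(ȳ_str) = Σₕ Wₕ²(1 − fₕ)sₕ²/nₕ with Wₕ = Nₕ/N, N = 4790.
Tier 1: Wₕ = 0.04843424; term = 0.04843424²·(1 − 0.04741379)·40900000/11 = 8308.8296.
Tier 4: Wₕ = 0.95156576; term = 0.95156576²·(1 − 0.07327775)·475000000/334 = 1.1933679 × 10^6.
Sum = 1.2016767 × 10^6.
SE = √(1.2016767 × 10^6) = 1096.2.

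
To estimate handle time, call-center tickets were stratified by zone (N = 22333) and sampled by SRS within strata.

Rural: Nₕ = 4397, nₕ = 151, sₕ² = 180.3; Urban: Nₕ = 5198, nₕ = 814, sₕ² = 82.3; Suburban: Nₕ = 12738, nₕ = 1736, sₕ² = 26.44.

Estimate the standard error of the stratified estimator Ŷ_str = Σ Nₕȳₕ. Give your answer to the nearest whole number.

Var(Ŷ_str) = Σₕ Nₕ²(1 − fₕ)sₕ²/nₕ.
Rural: 4397²·(1 − 151/4397)·180.3/151 = 2.2292318 × 10^7.
Urban: 5198²·(1 − 814/5198)·82.3/814 = 2.3039988 × 10^6.
Suburban: 12738²·(1 − 1736/12738)·26.44/1736 = 2.1344433 × 10^6.
Sum = 2.673076 × 10^7.
SE = √(2.673076 × 10^7) = 5170.

5170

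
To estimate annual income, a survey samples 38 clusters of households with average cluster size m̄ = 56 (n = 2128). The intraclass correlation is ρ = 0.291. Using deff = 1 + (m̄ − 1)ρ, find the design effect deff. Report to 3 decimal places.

17.005

deff = 1 + (56 − 1)·0.291 = 1 + 16.005 = 17.005.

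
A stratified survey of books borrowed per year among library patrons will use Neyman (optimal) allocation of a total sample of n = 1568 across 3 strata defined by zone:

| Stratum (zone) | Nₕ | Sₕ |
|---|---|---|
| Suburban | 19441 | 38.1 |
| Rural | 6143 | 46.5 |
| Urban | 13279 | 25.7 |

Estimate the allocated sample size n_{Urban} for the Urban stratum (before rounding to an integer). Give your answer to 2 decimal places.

391.27

Neyman allocation: nₕ = n·NₕSₕ / Σⱼ NⱼSⱼ.
Σ NⱼSⱼ = 19441·38.1 + 6143·46.5 + 13279·25.7 = 1.3676219 × 10^6.
n_{Urban} = 1568·13279·25.7 / (1.3676219 × 10^6) = 391.27.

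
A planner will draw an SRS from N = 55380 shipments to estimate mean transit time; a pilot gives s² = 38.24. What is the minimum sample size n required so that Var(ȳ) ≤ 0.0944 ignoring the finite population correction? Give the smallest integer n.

Without fpc, n₀ = s²/D = 38.24/0.0944 = 405.0847.
Rounding up, n = 406.

406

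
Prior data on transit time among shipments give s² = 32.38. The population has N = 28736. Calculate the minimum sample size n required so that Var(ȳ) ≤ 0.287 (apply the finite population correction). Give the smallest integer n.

113

Without fpc, n₀ = s²/D = 32.38/0.287 = 112.8223.
With fpc, (1 − n/N)·s²/n ≤ D requires n ≥ n₀/(1 + n₀/N) = 112.8223/(1 + 112.8223/28736) = 112.3811.
Rounding up, n = 113.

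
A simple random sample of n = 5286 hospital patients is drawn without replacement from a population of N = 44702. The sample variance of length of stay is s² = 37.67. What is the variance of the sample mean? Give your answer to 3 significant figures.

0.00628

Under SRS without replacement, Var(ȳ) = (1 − f)·s²/n with f = n/N = 5286/44702 = 0.11824974.
Var(ȳ) = (1 − 0.11824974)·37.67/5286 = 0.88175026·0.0071263715 = 0.0062836799.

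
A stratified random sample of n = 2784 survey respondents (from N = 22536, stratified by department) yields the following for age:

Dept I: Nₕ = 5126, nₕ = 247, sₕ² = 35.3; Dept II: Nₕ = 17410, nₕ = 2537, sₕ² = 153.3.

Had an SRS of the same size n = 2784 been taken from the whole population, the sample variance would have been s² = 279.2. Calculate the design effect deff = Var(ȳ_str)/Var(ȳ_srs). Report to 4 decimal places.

Var(ȳ_str) = Σ Wₕ²(1−fₕ)sₕ²/nₕ with Wₕ = Nₕ/22536:
  Dept I: (5126/22536)²·(1−247/5126)·35.3/247 = 0.0070377446
  Dept II: (17410/22536)²·(1−2537/17410)·153.3/2537 = 0.030808132
  → Var(ȳ_str) = 0.037845877.
Var(ȳ_srs) = (1 − 2784/22536)·279.2/2784 = 0.08789829.
deff = 0.037845877 / 0.08789829 = 0.4306.

0.4306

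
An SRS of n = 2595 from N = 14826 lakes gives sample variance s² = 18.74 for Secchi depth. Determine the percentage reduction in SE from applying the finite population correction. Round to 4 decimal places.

9.1722

f = n/N = 2595/14826 = 0.17503035.
SE_no-fpc = √(s²/n) = 0.08497988; SE_fpc = √((1−f)s²/n) = 0.077185389.
Ratio = √(1−f) = 0.90827840. Reduction = 100·(1 − 0.90827840) = 9.1722%.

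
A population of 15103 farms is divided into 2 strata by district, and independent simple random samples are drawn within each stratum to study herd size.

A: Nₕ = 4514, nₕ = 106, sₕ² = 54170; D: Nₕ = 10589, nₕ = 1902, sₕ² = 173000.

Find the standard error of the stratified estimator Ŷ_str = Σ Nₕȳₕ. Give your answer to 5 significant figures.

136140

Var(Ŷ_str) = Σₕ Nₕ²(1 − fₕ)sₕ²/nₕ.
A: 4514²·(1 − 106/4514)·54170/106 = 1.0168482 × 10^10.
D: 10589²·(1 − 1902/10589)·173000/1902 = 8.3668187 × 10^9.
Sum = 1.8535301 × 10^10.
SE = √(1.8535301 × 10^10) = 136140.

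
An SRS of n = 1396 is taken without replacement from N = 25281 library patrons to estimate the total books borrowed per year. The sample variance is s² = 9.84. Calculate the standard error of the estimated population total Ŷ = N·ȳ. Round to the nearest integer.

2063

Var(Ŷ) = N²·Var(ȳ) = N²·(1 − n/N)·s²/n.
f = 1396/25281 = 0.05521933; Var(ȳ) = 0.94478067·9.84/1396 = 0.0066594855.
Var(Ŷ) = 25281² · 0.0066594855 = 4.25627 × 10^6.
SE(Ŷ) = √(4.25627 × 10^6) = 2063.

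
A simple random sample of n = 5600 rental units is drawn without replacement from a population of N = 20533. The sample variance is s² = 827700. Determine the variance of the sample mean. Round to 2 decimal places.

107.49

Under SRS without replacement, Var(ȳ) = (1 − f)·s²/n with f = n/N = 5600/20533 = 0.27273170.
Var(ȳ) = (1 − 0.27273170)·827700/5600 = 0.72726830·147.80357 = 107.49285.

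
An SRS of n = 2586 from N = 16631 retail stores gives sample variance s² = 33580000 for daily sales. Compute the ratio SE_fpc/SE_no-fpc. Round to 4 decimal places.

0.9190

f = n/N = 2586/16631 = 0.15549275.
SE_no-fpc = √(s²/n) = 113.95308; SE_fpc = √((1−f)s²/n) = 104.71955.
Ratio = √(1−f) = 0.91897075.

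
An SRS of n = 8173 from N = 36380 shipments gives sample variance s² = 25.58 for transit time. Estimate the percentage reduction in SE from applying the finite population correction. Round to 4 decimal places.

11.9464

f = n/N = 8173/36380 = 0.22465640.
SE_no-fpc = √(s²/n) = 0.055944774; SE_fpc = √((1−f)s²/n) = 0.049261386.
Ratio = √(1−f) = 0.88053597. Reduction = 100·(1 − 0.88053597) = 11.9464%.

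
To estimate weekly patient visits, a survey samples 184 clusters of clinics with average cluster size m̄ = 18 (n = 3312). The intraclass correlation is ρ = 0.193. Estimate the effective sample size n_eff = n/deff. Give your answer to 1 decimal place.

deff = 1 + (18 − 1)·0.193 = 1 + 3.281 = 4.281.
n_eff = 3312 / 4.281 = 773.7.

773.7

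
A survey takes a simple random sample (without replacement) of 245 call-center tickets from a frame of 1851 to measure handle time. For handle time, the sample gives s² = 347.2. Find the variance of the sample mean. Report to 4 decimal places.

1.2296

Under SRS without replacement, Var(ȳ) = (1 − f)·s²/n with f = n/N = 245/1851 = 0.13236089.
Var(ȳ) = (1 − 0.13236089)·347.2/245 = 0.86763911·1.4171429 = 1.2295686.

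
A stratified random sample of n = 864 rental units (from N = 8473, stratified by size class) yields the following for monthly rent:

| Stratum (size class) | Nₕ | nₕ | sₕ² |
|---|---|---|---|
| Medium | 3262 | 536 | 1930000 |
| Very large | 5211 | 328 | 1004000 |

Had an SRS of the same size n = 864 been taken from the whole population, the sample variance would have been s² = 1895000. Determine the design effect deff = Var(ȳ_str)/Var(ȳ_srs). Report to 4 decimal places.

0.7773

Var(ȳ_str) = Σ Wₕ²(1−fₕ)sₕ²/nₕ with Wₕ = Nₕ/8473:
  Medium: (3262/8473)²·(1−536/3262)·1930000/536 = 445.99287
  Very large: (5211/8473)²·(1−328/5211)·1004000/328 = 1084.9089
  → Var(ȳ_str) = 1530.9018.
Var(ȳ_srs) = (1 − 864/8473)·1895000/864 = 1969.6354.
deff = 1530.9018 / 1969.6354 = 0.7773.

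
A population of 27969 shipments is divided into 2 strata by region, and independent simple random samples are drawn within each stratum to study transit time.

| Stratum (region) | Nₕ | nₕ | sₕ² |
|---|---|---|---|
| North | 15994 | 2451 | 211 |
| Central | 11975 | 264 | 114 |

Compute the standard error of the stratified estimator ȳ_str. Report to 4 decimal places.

0.3182

Var(ȳ_str) = Σₕ Wₕ²(1 − fₕ)sₕ²/nₕ with Wₕ = Nₕ/N, N = 27969.
North: Wₕ = 0.57184740; term = 0.57184740²·(1 − 0.15324497)·211/2451 = 0.02383731.
Central: Wₕ = 0.42815260; term = 0.42815260²·(1 − 0.02204593)·114/264 = 0.077413473.
Sum = 0.10125078.
SE = √(0.10125078) = 0.3182.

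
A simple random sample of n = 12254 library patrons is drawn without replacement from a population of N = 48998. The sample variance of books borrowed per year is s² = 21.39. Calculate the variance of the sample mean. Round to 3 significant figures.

Under SRS without replacement, Var(ȳ) = (1 − f)·s²/n with f = n/N = 12254/48998 = 0.25009184.
Var(ȳ) = (1 − 0.25009184)·21.39/12254 = 0.74990816·0.0017455525 = 0.001309004.

0.00131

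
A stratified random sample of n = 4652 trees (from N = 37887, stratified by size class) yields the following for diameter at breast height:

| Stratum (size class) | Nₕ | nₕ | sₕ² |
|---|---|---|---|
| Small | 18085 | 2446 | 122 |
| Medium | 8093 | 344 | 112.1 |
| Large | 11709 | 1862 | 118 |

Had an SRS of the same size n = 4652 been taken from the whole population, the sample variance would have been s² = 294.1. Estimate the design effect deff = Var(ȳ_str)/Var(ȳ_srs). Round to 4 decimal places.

0.5257

Var(ȳ_str) = Σ Wₕ²(1−fₕ)sₕ²/nₕ with Wₕ = Nₕ/37887:
  Small: (18085/37887)²·(1−2446/18085)·122/2446 = 0.0098276671
  Medium: (8093/37887)²·(1−344/8093)·112.1/344 = 0.014237113
  Large: (11709/37887)²·(1−1862/11709)·118/1862 = 0.0050903265
  → Var(ȳ_str) = 0.029155107.
Var(ȳ_srs) = (1 − 4652/37887)·294.1/4652 = 0.055457563.
deff = 0.029155107 / 0.055457563 = 0.5257.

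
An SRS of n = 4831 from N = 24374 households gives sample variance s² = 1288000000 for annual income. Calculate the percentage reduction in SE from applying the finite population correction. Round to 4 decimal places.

f = n/N = 4831/24374 = 0.19820300.
SE_no-fpc = √(s²/n) = 516.34433; SE_fpc = √((1−f)s²/n) = 462.35081.
Ratio = √(1−f) = 0.89543118. Reduction = 100·(1 − 0.89543118) = 10.4569%.

10.4569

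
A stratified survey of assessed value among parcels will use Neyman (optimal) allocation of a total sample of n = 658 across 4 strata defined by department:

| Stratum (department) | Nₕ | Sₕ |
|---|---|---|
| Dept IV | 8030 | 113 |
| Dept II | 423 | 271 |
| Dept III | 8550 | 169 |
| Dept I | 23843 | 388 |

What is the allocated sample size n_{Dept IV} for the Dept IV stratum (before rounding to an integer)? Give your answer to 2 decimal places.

Neyman allocation: nₕ = n·NₕSₕ / Σⱼ NⱼSⱼ.
Σ NⱼSⱼ = 8030·113 + 423·271 + 8550·169 + 23843·388 = 1.1718057 × 10^7.
n_{Dept IV} = 658·8030·113 / (1.1718057 × 10^7) = 50.95.

50.95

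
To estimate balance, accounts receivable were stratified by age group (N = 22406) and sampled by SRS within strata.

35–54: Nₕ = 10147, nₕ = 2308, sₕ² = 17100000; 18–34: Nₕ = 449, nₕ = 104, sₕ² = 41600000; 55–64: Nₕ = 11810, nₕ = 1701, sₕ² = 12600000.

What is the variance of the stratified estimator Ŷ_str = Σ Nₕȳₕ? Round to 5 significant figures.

Var(Ŷ_str) = Σₕ Nₕ²(1 − fₕ)sₕ²/nₕ.
35–54: 10147²·(1 − 2308/10147)·17100000/2308 = 5.8933011 × 10^11.
18–34: 449²·(1 − 104/449)·41600000/104 = 6.1962 × 10^10.
55–64: 11810²·(1 − 1701/11810)·12600000/1701 = 8.843503 × 10^11.
Sum = 1.5356424 × 10^12.

1.5356 × 10^12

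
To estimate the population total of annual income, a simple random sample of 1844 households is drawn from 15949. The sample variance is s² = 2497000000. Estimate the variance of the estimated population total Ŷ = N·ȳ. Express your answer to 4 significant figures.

Var(Ŷ) = N²·Var(ȳ) = N²·(1 − n/N)·s²/n.
f = 1844/15949 = 0.11561853; Var(ȳ) = 0.88438147·2497000000/1844 = 1.1975599 × 10^6.
Var(Ŷ) = 15949² · (1.1975599 × 10^6) = 3.0462403 × 10^14.

3.046 × 10^14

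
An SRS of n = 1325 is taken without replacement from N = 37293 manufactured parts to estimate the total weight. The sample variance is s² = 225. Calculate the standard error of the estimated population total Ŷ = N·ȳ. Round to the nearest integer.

Var(Ŷ) = N²·Var(ȳ) = N²·(1 − n/N)·s²/n.
f = 1325/37293 = 0.03552946; Var(ȳ) = 0.96447054·225/1325 = 0.16377802.
Var(Ŷ) = 37293² · 0.16377802 = 2.277772 × 10^8.
SE(Ŷ) = √(2.277772 × 10^8) = 15092.

15092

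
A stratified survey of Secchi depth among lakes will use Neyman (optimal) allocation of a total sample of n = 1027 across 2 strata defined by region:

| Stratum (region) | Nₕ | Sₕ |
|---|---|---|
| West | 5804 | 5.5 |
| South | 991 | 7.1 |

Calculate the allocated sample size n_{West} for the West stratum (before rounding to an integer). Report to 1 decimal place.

Neyman allocation: nₕ = n·NₕSₕ / Σⱼ NⱼSⱼ.
Σ NⱼSⱼ = 5804·5.5 + 991·7.1 = 38958.1.
n_{West} = 1027·5804·5.5 / 38958.1 = 841.5.

841.5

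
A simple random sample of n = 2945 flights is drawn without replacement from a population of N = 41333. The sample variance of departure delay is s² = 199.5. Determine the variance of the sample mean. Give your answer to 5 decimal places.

0.06292

Under SRS without replacement, Var(ȳ) = (1 − f)·s²/n with f = n/N = 2945/41333 = 0.07125057.
Var(ȳ) = (1 − 0.07125057)·199.5/2945 = 0.92874943·0.067741935 = 0.062915284.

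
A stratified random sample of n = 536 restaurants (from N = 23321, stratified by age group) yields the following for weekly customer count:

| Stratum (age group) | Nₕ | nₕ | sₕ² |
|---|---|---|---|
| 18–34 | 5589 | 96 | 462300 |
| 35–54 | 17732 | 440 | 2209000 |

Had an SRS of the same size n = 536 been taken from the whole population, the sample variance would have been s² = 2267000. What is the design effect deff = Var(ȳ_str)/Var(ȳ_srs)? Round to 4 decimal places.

0.7507

Var(ȳ_str) = Σ Wₕ²(1−fₕ)sₕ²/nₕ with Wₕ = Nₕ/23321:
  18–34: (5589/23321)²·(1−96/5589)·462300/96 = 271.83291
  35–54: (17732/23321)²·(1−440/17732)·2209000/440 = 2830.425
  → Var(ȳ_str) = 3102.2579.
Var(ȳ_srs) = (1 − 536/23321)·2267000/536 = 4132.2691.
deff = 3102.2579 / 4132.2691 = 0.7507.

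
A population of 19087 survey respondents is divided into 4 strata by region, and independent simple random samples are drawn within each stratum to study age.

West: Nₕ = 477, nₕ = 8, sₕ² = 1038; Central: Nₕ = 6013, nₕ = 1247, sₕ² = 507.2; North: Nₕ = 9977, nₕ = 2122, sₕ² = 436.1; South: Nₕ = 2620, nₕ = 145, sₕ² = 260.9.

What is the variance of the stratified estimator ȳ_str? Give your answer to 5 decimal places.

0.18791

Var(ȳ_str) = Σₕ Wₕ²(1 − fₕ)sₕ²/nₕ with Wₕ = Nₕ/N, N = 19087.
West: Wₕ = 0.02499083; term = 0.02499083²·(1 − 0.01677149)·1038/8 = 0.079675214.
Central: Wₕ = 0.31503117; term = 0.31503117²·(1 − 0.20738400)·507.2/1247 = 0.031995042.
North: Wₕ = 0.52271179; term = 0.52271179²·(1 − 0.21268919)·436.1/2122 = 0.044209085.
South: Wₕ = 0.13726620; term = 0.13726620²·(1 − 0.05534351)·260.9/145 = 0.032026334.
Sum = 0.18790568.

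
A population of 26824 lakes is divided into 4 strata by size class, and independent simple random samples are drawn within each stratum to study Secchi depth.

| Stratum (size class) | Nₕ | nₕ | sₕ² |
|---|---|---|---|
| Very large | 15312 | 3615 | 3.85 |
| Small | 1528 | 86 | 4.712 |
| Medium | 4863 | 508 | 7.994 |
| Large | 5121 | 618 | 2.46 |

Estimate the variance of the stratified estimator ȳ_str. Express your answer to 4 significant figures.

0.001024

Var(ȳ_str) = Σₕ Wₕ²(1 − fₕ)sₕ²/nₕ with Wₕ = Nₕ/N, N = 26824.
Very large: Wₕ = 0.57083209; term = 0.57083209²·(1 − 0.23608934)·3.85/3615 = 2.6510124 × 10^-4.
Small: Wₕ = 0.05696391; term = 0.05696391²·(1 − 0.05628272)·4.712/86 = 1.6778316 × 10^-4.
Medium: Wₕ = 0.18129287; term = 0.18129287²·(1 − 0.10446227)·7.994/508 = 4.6317571 × 10^-4.
Large: Wₕ = 0.19091112; term = 0.19091112²·(1 − 0.12067955)·2.46/618 = 1.2757227 × 10^-4.
Sum = 0.0010236324.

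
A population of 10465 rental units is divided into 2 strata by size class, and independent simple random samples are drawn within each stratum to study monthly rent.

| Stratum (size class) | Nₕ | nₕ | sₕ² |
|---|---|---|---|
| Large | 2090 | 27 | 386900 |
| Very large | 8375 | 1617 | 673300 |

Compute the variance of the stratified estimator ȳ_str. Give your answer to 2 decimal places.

Var(ȳ_str) = Σₕ Wₕ²(1 − fₕ)sₕ²/nₕ with Wₕ = Nₕ/N, N = 10465.
Large: Wₕ = 0.19971333; term = 0.19971333²·(1 − 0.01291866)·386900/27 = 564.15964.
Very large: Wₕ = 0.80028667; term = 0.80028667²·(1 − 0.19307463)·673300/1617 = 215.19052.
Sum = 779.35016.

779.35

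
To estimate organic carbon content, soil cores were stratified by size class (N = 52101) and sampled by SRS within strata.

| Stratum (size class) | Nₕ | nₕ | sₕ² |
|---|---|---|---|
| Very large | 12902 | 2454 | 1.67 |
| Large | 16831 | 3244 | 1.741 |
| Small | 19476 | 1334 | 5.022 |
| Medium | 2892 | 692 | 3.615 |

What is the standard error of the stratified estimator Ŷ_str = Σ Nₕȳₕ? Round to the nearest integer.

1256

Var(Ŷ_str) = Σₕ Nₕ²(1 − fₕ)sₕ²/nₕ.
Very large: 12902²·(1 − 2454/12902)·1.67/2454 = 91734.377.
Large: 16831²·(1 − 3244/16831)·1.741/3244 = 122730.19.
Small: 19476²·(1 − 1334/19476)·5.022/1334 = 1.3301659 × 10^6.
Medium: 2892²·(1 − 692/2892)·3.615/692 = 33237.104.
Sum = 1.5778676 × 10^6.
SE = √(1.5778676 × 10^6) = 1256.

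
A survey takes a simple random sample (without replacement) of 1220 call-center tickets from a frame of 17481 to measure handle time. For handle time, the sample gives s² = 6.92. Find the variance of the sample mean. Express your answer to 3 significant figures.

Under SRS without replacement, Var(ȳ) = (1 − f)·s²/n with f = n/N = 1220/17481 = 0.06979006.
Var(ȳ) = (1 − 0.06979006)·6.92/1220 = 0.93020994·0.0056721311 = 0.0052762728.

0.00528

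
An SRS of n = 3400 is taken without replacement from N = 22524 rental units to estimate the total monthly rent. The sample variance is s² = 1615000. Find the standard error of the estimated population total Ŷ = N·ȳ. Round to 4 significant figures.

452300

Var(Ŷ) = N²·Var(ȳ) = N²·(1 − n/N)·s²/n.
f = 3400/22524 = 0.15095010; Var(ȳ) = 0.84904990·1615000/3400 = 403.2987.
Var(Ŷ) = 22524² · 403.2987 = 2.0460576 × 10^11.
SE(Ŷ) = √(2.0460576 × 10^11) = 452300.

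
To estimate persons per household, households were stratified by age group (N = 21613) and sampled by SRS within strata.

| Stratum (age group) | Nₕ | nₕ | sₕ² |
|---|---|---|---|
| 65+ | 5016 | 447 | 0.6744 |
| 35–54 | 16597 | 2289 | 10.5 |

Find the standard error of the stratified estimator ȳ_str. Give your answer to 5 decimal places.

Var(ȳ_str) = Σₕ Wₕ²(1 − fₕ)sₕ²/nₕ with Wₕ = Nₕ/N, N = 21613.
65+: Wₕ = 0.23208254; term = 0.23208254²·(1 − 0.08911483)·0.6744/447 = 7.4021625 × 10^-5.
35–54: Wₕ = 0.76791746; term = 0.76791746²·(1 − 0.13791649)·10.5/2289 = 0.0023319644.
Sum = 0.002405986.
SE = √(0.002405986) = 0.04905.

0.04905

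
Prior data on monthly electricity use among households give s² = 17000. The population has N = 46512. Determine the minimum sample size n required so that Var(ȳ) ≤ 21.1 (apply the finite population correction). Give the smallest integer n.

Without fpc, n₀ = s²/D = 17000/21.1 = 805.6872.
With fpc, (1 − n/N)·s²/n ≤ D requires n ≥ n₀/(1 + n₀/N) = 805.6872/(1 + 805.6872/46512) = 791.9686.
Rounding up, n = 792.

792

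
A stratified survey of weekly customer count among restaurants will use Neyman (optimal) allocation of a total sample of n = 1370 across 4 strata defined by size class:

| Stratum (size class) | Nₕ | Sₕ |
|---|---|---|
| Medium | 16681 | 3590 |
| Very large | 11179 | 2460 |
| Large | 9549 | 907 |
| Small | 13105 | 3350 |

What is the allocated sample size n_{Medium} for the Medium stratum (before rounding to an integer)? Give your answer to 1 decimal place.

Neyman allocation: nₕ = n·NₕSₕ / Σⱼ NⱼSⱼ.
Σ NⱼSⱼ = 16681·3590 + 11179·2460 + 9549·907 + 13105·3350 = 1.3994782 × 10^8.
n_{Medium} = 1370·16681·3590 / (1.3994782 × 10^8) = 586.2.

586.2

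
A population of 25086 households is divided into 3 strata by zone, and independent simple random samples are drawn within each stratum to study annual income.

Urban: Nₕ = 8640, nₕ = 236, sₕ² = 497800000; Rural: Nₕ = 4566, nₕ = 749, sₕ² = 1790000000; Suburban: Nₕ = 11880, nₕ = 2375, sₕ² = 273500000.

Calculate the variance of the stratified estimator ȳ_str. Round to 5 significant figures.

Var(ȳ_str) = Σₕ Wₕ²(1 − fₕ)sₕ²/nₕ with Wₕ = Nₕ/N, N = 25086.
Urban: Wₕ = 0.34441521; term = 0.34441521²·(1 − 0.02731481)·497800000/236 = 243377.17.
Rural: Wₕ = 0.18201387; term = 0.18201387²·(1 − 0.16403855)·1790000000/749 = 66186.047.
Suburban: Wₕ = 0.47357092; term = 0.47357092²·(1 − 0.19991582)·273500000/2375 = 20663.289.
Sum = 330226.51.

330230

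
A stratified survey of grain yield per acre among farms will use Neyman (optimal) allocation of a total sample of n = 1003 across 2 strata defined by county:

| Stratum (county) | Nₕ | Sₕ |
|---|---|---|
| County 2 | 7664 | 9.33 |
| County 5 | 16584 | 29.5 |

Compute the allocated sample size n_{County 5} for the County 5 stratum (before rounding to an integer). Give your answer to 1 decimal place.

Neyman allocation: nₕ = n·NₕSₕ / Σⱼ NⱼSⱼ.
Σ NⱼSⱼ = 7664·9.33 + 16584·29.5 = 560733.12.
n_{County 5} = 1003·16584·29.5 / 560733.12 = 875.1.

875.1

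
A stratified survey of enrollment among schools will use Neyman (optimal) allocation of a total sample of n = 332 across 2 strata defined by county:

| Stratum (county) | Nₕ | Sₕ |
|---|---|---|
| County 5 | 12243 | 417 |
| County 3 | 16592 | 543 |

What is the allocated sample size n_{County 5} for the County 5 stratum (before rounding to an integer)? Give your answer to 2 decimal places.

Neyman allocation: nₕ = n·NₕSₕ / Σⱼ NⱼSⱼ.
Σ NⱼSⱼ = 12243·417 + 16592·543 = 1.4114787 × 10^7.
n_{County 5} = 332·12243·417 / (1.4114787 × 10^7) = 120.08.

120.08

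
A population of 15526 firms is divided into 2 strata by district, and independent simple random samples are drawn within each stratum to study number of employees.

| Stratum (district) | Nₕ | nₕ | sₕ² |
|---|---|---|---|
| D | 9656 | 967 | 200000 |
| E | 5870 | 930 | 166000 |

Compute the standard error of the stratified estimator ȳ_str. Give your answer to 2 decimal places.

9.67

Var(ȳ_str) = Σₕ Wₕ²(1 − fₕ)sₕ²/nₕ with Wₕ = Nₕ/N, N = 15526.
D: Wₕ = 0.62192451; term = 0.62192451²·(1 − 0.10014499)·200000/967 = 71.986559.
E: Wₕ = 0.37807549; term = 0.37807549²·(1 − 0.15843271)·166000/930 = 21.471927.
Sum = 93.458486.
SE = √(93.458486) = 9.67.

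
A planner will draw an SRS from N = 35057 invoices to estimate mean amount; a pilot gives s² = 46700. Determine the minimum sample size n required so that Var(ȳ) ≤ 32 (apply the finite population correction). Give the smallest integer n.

Without fpc, n₀ = s²/D = 46700/32 = 1459.3750.
With fpc, (1 − n/N)·s²/n ≤ D requires n ≥ n₀/(1 + n₀/N) = 1459.3750/(1 + 1459.3750/35057) = 1401.0512.
Rounding up, n = 1402.

1402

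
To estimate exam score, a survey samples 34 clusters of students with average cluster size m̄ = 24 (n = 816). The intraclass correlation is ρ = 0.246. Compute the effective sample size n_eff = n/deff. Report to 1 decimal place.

122.6

deff = 1 + (24 − 1)·0.246 = 1 + 5.658 = 6.658.
n_eff = 816 / 6.658 = 122.6.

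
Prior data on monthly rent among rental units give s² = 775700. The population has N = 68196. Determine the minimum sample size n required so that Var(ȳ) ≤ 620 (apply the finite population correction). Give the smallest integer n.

1229

Without fpc, n₀ = s²/D = 775700/620 = 1251.1290.
With fpc, (1 − n/N)·s²/n ≤ D requires n ≥ n₀/(1 + n₀/N) = 1251.1290/(1 + 1251.1290/68196) = 1228.5892.
Rounding up, n = 1229.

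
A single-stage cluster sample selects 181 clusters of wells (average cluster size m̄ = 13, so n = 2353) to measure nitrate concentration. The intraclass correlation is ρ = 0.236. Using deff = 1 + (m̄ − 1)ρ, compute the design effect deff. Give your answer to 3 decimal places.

3.832

deff = 1 + (13 − 1)·0.236 = 1 + 2.832 = 3.832.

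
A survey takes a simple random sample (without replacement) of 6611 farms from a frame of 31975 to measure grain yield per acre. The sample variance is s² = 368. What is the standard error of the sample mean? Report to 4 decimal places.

Under SRS without replacement, Var(ȳ) = (1 − f)·s²/n with f = n/N = 6611/31975 = 0.20675528.
Var(ȳ) = (1 − 0.20675528)·368/6611 = 0.79324472·0.055664801 = 0.04415581.
SE(ȳ) = √(0.04415581) = 0.2101.

0.2101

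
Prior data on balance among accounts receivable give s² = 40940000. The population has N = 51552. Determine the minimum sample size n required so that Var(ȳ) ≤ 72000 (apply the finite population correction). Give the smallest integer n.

563

Without fpc, n₀ = s²/D = 40940000/72000 = 568.6111.
With fpc, (1 − n/N)·s²/n ≤ D requires n ≥ n₀/(1 + n₀/N) = 568.6111/(1 + 568.6111/51552) = 562.4078.
Rounding up, n = 563.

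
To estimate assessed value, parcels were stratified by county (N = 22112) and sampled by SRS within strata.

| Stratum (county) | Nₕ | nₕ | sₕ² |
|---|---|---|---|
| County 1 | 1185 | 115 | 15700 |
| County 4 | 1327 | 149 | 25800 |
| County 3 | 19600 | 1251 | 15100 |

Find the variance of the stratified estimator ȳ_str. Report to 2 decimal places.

9.79

Var(ȳ_str) = Σₕ Wₕ²(1 − fₕ)sₕ²/nₕ with Wₕ = Nₕ/N, N = 22112.
County 1: Wₕ = 0.05359081; term = 0.05359081²·(1 − 0.09704641)·15700/115 = 0.35403638.
County 4: Wₕ = 0.06001266; term = 0.06001266²·(1 − 0.11228335)·25800/149 = 0.55359684.
County 3: Wₕ = 0.88639653; term = 0.88639653²·(1 − 0.06382653)·15100/1251 = 8.8783458.
Sum = 9.785979.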